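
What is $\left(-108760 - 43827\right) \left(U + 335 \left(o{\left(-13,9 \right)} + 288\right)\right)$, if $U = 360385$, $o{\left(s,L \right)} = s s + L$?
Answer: $-78810422565$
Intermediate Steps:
$o{\left(s,L \right)} = L + s^{2}$ ($o{\left(s,L \right)} = s^{2} + L = L + s^{2}$)
$\left(-108760 - 43827\right) \left(U + 335 \left(o{\left(-13,9 \right)} + 288\right)\right) = \left(-108760 - 43827\right) \left(360385 + 335 \left(\left(9 + \left(-13\right)^{2}\right) + 288\right)\right) = - 152587 \left(360385 + 335 \left(\left(9 + 169\right) + 288\right)\right) = - 152587 \left(360385 + 335 \left(178 + 288\right)\right) = - 152587 \left(360385 + 335 \cdot 466\right) = - 152587 \left(360385 + 156110\right) = \left(-152587\right) 516495 = -78810422565$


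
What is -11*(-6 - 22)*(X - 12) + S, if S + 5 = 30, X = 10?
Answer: -591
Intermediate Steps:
S = 25 (S = -5 + 30 = 25)
-11*(-6 - 22)*(X - 12) + S = -11*(-6 - 22)*(10 - 12) + 25 = -(-308)*(-2) + 25 = -11*56 + 25 = -616 + 25 = -591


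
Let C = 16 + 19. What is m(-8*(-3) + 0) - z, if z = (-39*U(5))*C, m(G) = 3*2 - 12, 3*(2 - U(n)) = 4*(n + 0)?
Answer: -6376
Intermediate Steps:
U(n) = 2 - 4*n/3 (U(n) = 2 - 4*(n + 0)/3 = 2 - 4*n/3)
C = 35
m(G) = -6 (m(G) = 6 - 12 = -6)
z = 6370 (z = -39*(2 - 4/3*5)*35 = -39*(2 - 20/3)*35 = -39*(-14/3)*35 = 182*35 = 6370)
m(-8*(-3) + 0) - z = -6 - 1*6370 = -6 - 6370 = -6376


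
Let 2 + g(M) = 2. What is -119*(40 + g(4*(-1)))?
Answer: -4760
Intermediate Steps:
g(M) = 0 (g(M) = -2 + 2 = 0)
-119*(40 + g(4*(-1))) = -119*(40 + 0) = -119*40 = -4760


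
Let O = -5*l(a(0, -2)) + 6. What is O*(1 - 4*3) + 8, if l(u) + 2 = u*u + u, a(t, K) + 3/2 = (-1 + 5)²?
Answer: 48773/4 ≈ 12193.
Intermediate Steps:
a(t, K) = 29/2 (a(t, K) = -3/2 + (-1 + 5)² = -3/2 + 4² = -3/2 + 16 = 29/2)
l(u) = -2 + u + u² (l(u) = -2 + (u*u + u) = -2 + (u² + u) = -2 + (u + u²) = -2 + u + u²)
O = -4431/4 (O = -5*(-2 + 29/2 + (29/2)²) + 6 = -5*(-2 + 29/2 + 841/4) + 6 = -5*891/4 + 6 = -4455/4 + 6 = -4431/4 ≈ -1107.8)
O*(1 - 4*3) + 8 = -4431*(1 - 4*3)/4 + 8 = -4431*(1 - 12)/4 + 8 = -4431/4*(-11) + 8 = 48741/4 + 8 = 48773/4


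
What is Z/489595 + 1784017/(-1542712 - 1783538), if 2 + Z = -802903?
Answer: -708821711873/325703073750 ≈ -2.1763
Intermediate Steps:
Z = -802905 (Z = -2 - 802903 = -802905)
Z/489595 + 1784017/(-1542712 - 1783538) = -802905/489595 + 1784017/(-1542712 - 1783538) = -802905*1/489595 + 1784017/(-3326250) = -160581/97919 + 1784017*(-1/3326250) = -160581/97919 - 1784017/3326250 = -708821711873/325703073750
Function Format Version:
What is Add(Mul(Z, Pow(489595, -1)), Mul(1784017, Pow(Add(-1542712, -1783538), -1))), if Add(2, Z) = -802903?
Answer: Rational(-708821711873, 325703073750) ≈ -2.1763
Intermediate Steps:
Z = -802905 (Z = Add(-2, -802903) = -802905)
Add(Mul(Z, Pow(489595, -1)), Mul(1784017, Pow(Add(-1542712, -1783538), -1))) = Add(Mul(-802905, Pow(489595, -1)), Mul(1784017, Pow(Add(-1542712, -1783538), -1))) = Add(Mul(-802905, Rational(1, 489595)), Mul(1784017, Pow(-3326250, -1))) = Add(Rational(-160581, 97919), Mul(1784017, Rational(-1, 3326250))) = Add(Rational(-160581, 97919), Rational(-1784017, 3326250)) = Rational(-708821711873, 325703073750)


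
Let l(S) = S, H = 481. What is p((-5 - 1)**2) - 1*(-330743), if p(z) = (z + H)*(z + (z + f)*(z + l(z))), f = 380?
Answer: 15834539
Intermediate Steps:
p(z) = (481 + z)*(z + 2*z*(380 + z)) (p(z) = (z + 481)*(z + (z + 380)*(z + z)) = (481 + z)*(z + (380 + z)*(2*z)) = (481 + z)*(z + 2*z*(380 + z)))
p((-5 - 1)**2) - 1*(-330743) = (-5 - 1)**2*(366041 + 2*((-5 - 1)**2)**2 + 1723*(-5 - 1)**2) - 1*(-330743) = (-6)**2*(366041 + 2*((-6)**2)**2 + 1723*(-6)**2) + 330743 = 36*(366041 + 2*36**2 + 1723*36) + 330743 = 36*(366041 + 2*1296 + 62028) + 330743 = 36*(366041 + 2592 + 62028) + 330743 = 36*430661 + 330743 = 15503796 + 330743 = 15834539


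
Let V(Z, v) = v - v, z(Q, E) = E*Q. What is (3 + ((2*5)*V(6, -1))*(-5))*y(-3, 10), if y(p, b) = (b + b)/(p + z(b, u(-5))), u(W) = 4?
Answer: 60/37 ≈ 1.6216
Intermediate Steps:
V(Z, v) = 0
y(p, b) = 2*b/(p + 4*b) (y(p, b) = (b + b)/(p + 4*b) = (2*b)/(p + 4*b) = 2*b/(p + 4*b))
(3 + ((2*5)*V(6, -1))*(-5))*y(-3, 10) = (3 + ((2*5)*0)*(-5))*(2*10/(-3 + 4*10)) = (3 + (10*0)*(-5))*(2*10/(-3 + 40)) = (3 + 0*(-5))*(2*10/37) = (3 + 0)*(2*10*(1/37)) = 3*(20/37) = 60/37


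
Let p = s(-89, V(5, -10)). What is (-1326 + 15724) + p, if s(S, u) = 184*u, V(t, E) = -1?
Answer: 14214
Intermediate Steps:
p = -184 (p = 184*(-1) = -184)
(-1326 + 15724) + p = (-1326 + 15724) - 184 = 14398 - 184 = 14214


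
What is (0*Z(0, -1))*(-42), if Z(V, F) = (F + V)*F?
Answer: 0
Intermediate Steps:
Z(V, F) = F*(F + V)
(0*Z(0, -1))*(-42) = (0*(-(-1 + 0)))*(-42) = (0*(-1*(-1)))*(-42) = (0*1)*(-42) = 0*(-42) = 0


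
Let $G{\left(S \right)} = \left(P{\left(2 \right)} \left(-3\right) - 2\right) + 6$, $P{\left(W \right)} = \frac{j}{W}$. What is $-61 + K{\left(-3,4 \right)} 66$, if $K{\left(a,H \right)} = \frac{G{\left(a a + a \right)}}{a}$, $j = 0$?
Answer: $-149$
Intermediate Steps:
$P{\left(W \right)} = 0$ ($P{\left(W \right)} = \frac{0}{W} = 0$)
$G{\left(S \right)} = 4$ ($G{\left(S \right)} = \left(0 \left(-3\right) - 2\right) + 6 = \left(0 - 2\right) + 6 = -2 + 6 = 4$)
$K{\left(a,H \right)} = \frac{4}{a}$
$-61 + K{\left(-3,4 \right)} 66 = -61 + \frac{4}{-3} \cdot 66 = -61 + 4 \left(- \frac{1}{3}\right) 66 = -61 - 88 = -149$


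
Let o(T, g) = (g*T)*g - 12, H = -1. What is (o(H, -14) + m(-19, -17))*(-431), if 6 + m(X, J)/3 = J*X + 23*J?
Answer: 185330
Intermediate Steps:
o(T, g) = -12 + T*g² (o(T, g) = (T*g)*g - 12 = T*g² - 12 = -12 + T*g²)
m(X, J) = -18 + 69*J + 3*J*X (m(X, J) = -18 + 3*(J*X + 23*J) = -18 + 3*(23*J + J*X) = -18 + (69*J + 3*J*X) = -18 + 69*J + 3*J*X)
(o(H, -14) + m(-19, -17))*(-431) = ((-12 - 1*(-14)²) + (-18 + 69*(-17) + 3*(-17)*(-19)))*(-431) = ((-12 - 1*196) + (-18 - 1173 + 969))*(-431) = ((-12 - 196) - 222)*(-431) = (-208 - 222)*(-431) = -430*(-431) = 185330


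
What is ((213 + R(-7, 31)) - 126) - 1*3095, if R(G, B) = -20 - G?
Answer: -3021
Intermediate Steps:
((213 + R(-7, 31)) - 126) - 1*3095 = ((213 + (-20 - 1*(-7))) - 126) - 1*3095 = ((213 + (-20 + 7)) - 126) - 3095 = ((213 - 13) - 126) - 3095 = (200 - 126) - 3095 = 74 - 3095 = -3021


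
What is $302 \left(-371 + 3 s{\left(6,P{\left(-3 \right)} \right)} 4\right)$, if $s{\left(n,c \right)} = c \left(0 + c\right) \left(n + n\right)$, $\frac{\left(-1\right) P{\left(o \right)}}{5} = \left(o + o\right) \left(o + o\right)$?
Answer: $1408899158$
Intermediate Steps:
$P{\left(o \right)} = - 20 o^{2}$ ($P{\left(o \right)} = - 5 \left(o + o\right) \left(o + o\right) = - 5 \cdot 2 o 2 o = - 5 \cdot 4 o^{2} = - 20 o^{2}$)
$s{\left(n,c \right)} = 2 n c^{2}$ ($s{\left(n,c \right)} = c c 2 n = c^{2} \cdot 2 n = 2 n c^{2}$)
$302 \left(-371 + 3 s{\left(6,P{\left(-3 \right)} \right)} 4\right) = 302 \left(-371 + 3 \cdot 2 \cdot 6 \left(- 20 \left(-3\right)^{2}\right)^{2} \cdot 4\right) = 302 \left(-371 + 3 \cdot 2 \cdot 6 \left(\left(-20\right) 9\right)^{2} \cdot 4\right) = 302 \left(-371 + 3 \cdot 2 \cdot 6 \left(-180\right)^{2} \cdot 4\right) = 302 \left(-371 + 3 \cdot 2 \cdot 6 \cdot 32400 \cdot 4\right) = 302 \left(-371 + 3 \cdot 388800 \cdot 4\right) = 302 \left(-371 + 1166400 \cdot 4\right) = 302 \left(-371 + 4665600\right) = 302 \cdot 4665229 = 1408899158$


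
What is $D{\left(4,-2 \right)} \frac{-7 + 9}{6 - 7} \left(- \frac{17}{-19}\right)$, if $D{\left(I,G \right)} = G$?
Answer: $\frac{68}{19} \approx 3.5789$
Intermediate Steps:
$D{\left(4,-2 \right)} \frac{-7 + 9}{6 - 7} \left(- \frac{17}{-19}\right) = - 2 \frac{-7 + 9}{6 - 7} \left(- \frac{17}{-19}\right) = - 2 \frac{2}{-1} \left(\left(-17\right) \left(- \frac{1}{19}\right)\right) = - 2 \cdot 2 \left(-1\right) \frac{17}{19} = \left(-2\right) \left(-2\right) \frac{17}{19} = 4 \cdot \frac{17}{19} = \frac{68}{19}$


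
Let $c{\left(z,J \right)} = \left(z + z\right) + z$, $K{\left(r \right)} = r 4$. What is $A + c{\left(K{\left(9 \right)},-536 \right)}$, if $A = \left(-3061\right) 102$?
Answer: $-312114$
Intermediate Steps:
$K{\left(r \right)} = 4 r$
$A = -312222$
$c{\left(z,J \right)} = 3 z$ ($c{\left(z,J \right)} = 2 z + z = 3 z$)
$A + c{\left(K{\left(9 \right)},-536 \right)} = -312222 + 3 \cdot 4 \cdot 9 = -312222 + 3 \cdot 36 = -312222 + 108 = -312114$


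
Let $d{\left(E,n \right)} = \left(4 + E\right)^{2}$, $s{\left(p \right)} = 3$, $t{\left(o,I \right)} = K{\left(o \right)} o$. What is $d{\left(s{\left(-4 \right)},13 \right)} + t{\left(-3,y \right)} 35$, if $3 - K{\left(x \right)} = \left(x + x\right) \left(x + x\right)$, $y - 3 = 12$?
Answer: $3514$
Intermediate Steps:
$y = 15$ ($y = 3 + 12 = 15$)
$K{\left(x \right)} = 3 - 4 x^{2}$ ($K{\left(x \right)} = 3 - \left(x + x\right) \left(x + x\right) = 3 - 2 x 2 x = 3 - 4 x^{2}$)
$t{\left(o,I \right)} = o \left(3 - 4 o^{2}\right)$ ($t{\left(o,I \right)} = \left(3 - 4 o^{2}\right) o = o \left(3 - 4 o^{2}\right)$)
$d{\left(s{\left(-4 \right)},13 \right)} + t{\left(-3,y \right)} 35 = \left(4 + 3\right)^{2} + - 3 \left(3 - 4 \left(-3\right)^{2}\right) 35 = 7^{2} + - 3 \left(3 - 36\right) 35 = 49 + - 3 \left(3 - 36\right) 35 = 49 + \left(-3\right) \left(-33\right) 35 = 49 + 99 \cdot 35 = 49 + 3465 = 3514$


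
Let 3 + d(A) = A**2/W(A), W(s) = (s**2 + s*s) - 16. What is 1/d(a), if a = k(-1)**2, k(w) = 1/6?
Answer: -20734/62203 ≈ -0.33333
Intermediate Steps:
k(w) = 1/6
W(s) = -16 + 2*s**2 (W(s) = (s**2 + s**2) - 16 = 2*s**2 - 16 = -16 + 2*s**2)
a = 1/36 (a = (1/6)**2 = 1/36 ≈ 0.027778)
d(A) = -3 + A**2/(-16 + 2*A**2)
1/d(a) = 1/((48 - 5*(1/36)**2)/(2*(-8 + (1/36)**2))) = 1/((48 - 5*1/1296)/(2*(-8 + 1/1296))) = 1/((48 - 5/1296)/(2*(-10367/1296))) = 1/((1/2)*(-1296/10367)*(62203/1296)) = 1/(-62203/20734) = -20734/62203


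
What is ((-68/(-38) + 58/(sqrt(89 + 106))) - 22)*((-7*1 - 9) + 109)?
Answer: -35712/19 + 1798*sqrt(195)/65 ≈ -1493.3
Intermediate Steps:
((-68/(-38) + 58/(sqrt(89 + 106))) - 22)*((-7*1 - 9) + 109) = ((-68*(-1/38) + 58/(sqrt(195))) - 22)*((-7 - 9) + 109) = ((34/19 + 58*(sqrt(195)/195)) - 22)*(-16 + 109) = ((34/19 + 58*sqrt(195)/195) - 22)*93 = (-384/19 + 58*sqrt(195)/195)*93 = -35712/19 + 1798*sqrt(195)/65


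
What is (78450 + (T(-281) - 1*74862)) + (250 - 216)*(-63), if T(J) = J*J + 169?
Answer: 80576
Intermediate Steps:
T(J) = 169 + J² (T(J) = J² + 169 = 169 + J²)
(78450 + (T(-281) - 1*74862)) + (250 - 216)*(-63) = (78450 + ((169 + (-281)²) - 1*74862)) + (250 - 216)*(-63) = (78450 + ((169 + 78961) - 74862)) + 34*(-63) = (78450 + (79130 - 74862)) - 2142 = (78450 + 4268) - 2142 = 82718 - 2142 = 80576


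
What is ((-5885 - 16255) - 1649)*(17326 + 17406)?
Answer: -826239548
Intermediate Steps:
((-5885 - 16255) - 1649)*(17326 + 17406) = (-22140 - 1649)*34732 = -23789*34732 = -826239548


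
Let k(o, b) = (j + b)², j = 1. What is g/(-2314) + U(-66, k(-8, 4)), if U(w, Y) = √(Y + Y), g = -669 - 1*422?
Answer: 1091/2314 + 5*√2 ≈ 7.5425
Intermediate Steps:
g = -1091 (g = -669 - 422 = -1091)
k(o, b) = (1 + b)²
U(w, Y) = √2*√Y (U(w, Y) = √(2*Y) = √2*√Y)
g/(-2314) + U(-66, k(-8, 4)) = -1091/(-2314) + √2*√((1 + 4)²) = -1091*(-1/2314) + √2*√(5²) = 1091/2314 + √2*√25 = 1091/2314 + √2*5 = 1091/2314 + 5*√2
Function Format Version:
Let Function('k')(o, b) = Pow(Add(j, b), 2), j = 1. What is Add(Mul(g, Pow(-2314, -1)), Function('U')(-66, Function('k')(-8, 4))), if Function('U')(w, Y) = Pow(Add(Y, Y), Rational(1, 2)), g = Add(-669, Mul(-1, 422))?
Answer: Add(Rational(1091, 2314), Mul(5, Pow(2, Rational(1, 2)))) ≈ 7.5425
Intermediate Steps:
g = -1091 (g = Add(-669, -422) = -1091)
Function('k')(o, b) = Pow(Add(1, b), 2)
Function('U')(w, Y) = Mul(Pow(2, Rational(1, 2)), Pow(Y, Rational(1, 2))) (Function('U')(w, Y) = Pow(Mul(2, Y), Rational(1, 2)) = Mul(Pow(2, Rational(1, 2)), Pow(Y, Rational(1, 2))))
Add(Mul(g, Pow(-2314, -1)), Function('U')(-66, Function('k')(-8, 4))) = Add(Mul(-1091, Pow(-2314, -1)), Mul(Pow(2, Rational(1, 2)), Pow(Pow(Add(1, 4), 2), Rational(1, 2)))) = Add(Mul(-1091, Rational(-1, 2314)), Mul(Pow(2, Rational(1, 2)), Pow(Pow(5, 2), Rational(1, 2)))) = Add(Rational(1091, 2314), Mul(Pow(2, Rational(1, 2)), Pow(25, Rational(1, 2)))) = Add(Rational(1091, 2314), Mul(Pow(2, Rational(1, 2)), 5)) = Add(Rational(1091, 2314), Mul(5, Pow(2, Rational(1, 2))))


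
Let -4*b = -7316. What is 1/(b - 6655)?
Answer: -1/4826 ≈ -0.00020721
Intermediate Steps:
b = 1829 (b = -1/4*(-7316) = 1829)
1/(b - 6655) = 1/(1829 - 6655) = 1/(-4826) = -1/4826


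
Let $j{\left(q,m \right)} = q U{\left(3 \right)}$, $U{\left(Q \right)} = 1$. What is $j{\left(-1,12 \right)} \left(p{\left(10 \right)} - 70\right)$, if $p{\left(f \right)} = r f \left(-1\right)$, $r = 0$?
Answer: $70$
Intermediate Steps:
$j{\left(q,m \right)} = q$ ($j{\left(q,m \right)} = q 1 = q$)
$p{\left(f \right)} = 0$ ($p{\left(f \right)} = 0 f \left(-1\right) = 0 \left(-1\right) = 0$)
$j{\left(-1,12 \right)} \left(p{\left(10 \right)} - 70\right) = - (0 - 70) = \left(-1\right) \left(-70\right) = 70$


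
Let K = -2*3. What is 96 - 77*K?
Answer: 558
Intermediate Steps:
K = -6
96 - 77*K = 96 - 77*(-6) = 96 + 462 = 558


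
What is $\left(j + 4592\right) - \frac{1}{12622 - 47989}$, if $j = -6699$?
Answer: $- \frac{74518268}{35367} \approx -2107.0$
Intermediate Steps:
$\left(j + 4592\right) - \frac{1}{12622 - 47989} = \left(-6699 + 4592\right) - \frac{1}{12622 - 47989} = -2107 - \frac{1}{-35367} = -2107 - - \frac{1}{35367} = -2107 + \frac{1}{35367} = - \frac{74518268}{35367}$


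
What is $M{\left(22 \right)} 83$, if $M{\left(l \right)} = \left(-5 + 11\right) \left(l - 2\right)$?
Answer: $9960$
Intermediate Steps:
$M{\left(l \right)} = -12 + 6 l$ ($M{\left(l \right)} = 6 \left(-2 + l\right) = -12 + 6 l$)
$M{\left(22 \right)} 83 = \left(-12 + 6 \cdot 22\right) 83 = \left(-12 + 132\right) 83 = 120 \cdot 83 = 9960$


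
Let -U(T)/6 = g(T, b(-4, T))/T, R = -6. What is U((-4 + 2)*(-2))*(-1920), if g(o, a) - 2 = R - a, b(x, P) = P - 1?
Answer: -20160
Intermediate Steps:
b(x, P) = -1 + P
g(o, a) = -4 - a (g(o, a) = 2 + (-6 - a) = -4 - a)
U(T) = -6*(-3 - T)/T (U(T) = -6*(-4 - (-1 + T))/T = -6*(-4 + (1 - T))/T = -6*(-3 - T)/T)
U((-4 + 2)*(-2))*(-1920) = (6 + 18/(((-4 + 2)*(-2))))*(-1920) = (6 + 18/((-2*(-2))))*(-1920) = (6 + 18/4)*(-1920) = (6 + 18*(1/4))*(-1920) = (6 + 9/2)*(-1920) = (21/2)*(-1920) = -20160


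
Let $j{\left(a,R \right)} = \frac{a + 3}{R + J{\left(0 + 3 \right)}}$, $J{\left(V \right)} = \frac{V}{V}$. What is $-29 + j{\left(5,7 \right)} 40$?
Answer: $11$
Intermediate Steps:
$J{\left(V \right)} = 1$
$j{\left(a,R \right)} = \frac{3 + a}{1 + R}$ ($j{\left(a,R \right)} = \frac{a + 3}{R + 1} = \frac{3 + a}{1 + R}$)
$-29 + j{\left(5,7 \right)} 40 = -29 + \frac{3 + 5}{1 + 7} \cdot 40 = -29 + \frac{1}{8} \cdot 8 \cdot 40 = -29 + 1 \cdot 40 = -29 + 40 = 11$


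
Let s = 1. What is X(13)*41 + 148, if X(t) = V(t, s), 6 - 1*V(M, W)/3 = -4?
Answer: 1378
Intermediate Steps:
V(M, W) = 30 (V(M, W) = 18 - 3*(-4) = 18 + 12 = 30)
X(t) = 30
X(13)*41 + 148 = 30*41 + 148 = 1230 + 148 = 1378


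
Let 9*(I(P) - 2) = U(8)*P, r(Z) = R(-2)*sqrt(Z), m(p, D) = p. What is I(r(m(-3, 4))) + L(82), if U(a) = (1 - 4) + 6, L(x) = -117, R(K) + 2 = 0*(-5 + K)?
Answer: -115 - 2*I*sqrt(3)/3 ≈ -115.0 - 1.1547*I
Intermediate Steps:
R(K) = -2 (R(K) = -2 + 0*(-5 + K) = -2 + 0 = -2)
U(a) = 3 (U(a) = -3 + 6 = 3)
r(Z) = -2*sqrt(Z)
I(P) = 2 + P/3 (I(P) = 2 + (3*P)/9 = 2 + P/3)
I(r(m(-3, 4))) + L(82) = (2 + (-2*I*sqrt(3))/3) - 117 = (2 - 2*I*sqrt(3)/3) - 117 = -115 - 2*I*sqrt(3)/3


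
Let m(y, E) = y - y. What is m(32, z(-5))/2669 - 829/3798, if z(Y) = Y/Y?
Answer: -829/3798 ≈ -0.21827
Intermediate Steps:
z(Y) = 1
m(y, E) = 0
m(32, z(-5))/2669 - 829/3798 = 0/2669 - 829/3798 = 0*(1/2669) - 829*1/3798 = 0 - 829/3798 = -829/3798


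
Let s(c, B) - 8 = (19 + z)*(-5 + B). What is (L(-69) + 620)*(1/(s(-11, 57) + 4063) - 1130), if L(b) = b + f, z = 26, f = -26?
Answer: -1267775075/2137 ≈ -5.9325e+5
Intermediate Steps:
s(c, B) = -217 + 45*B (s(c, B) = 8 + (19 + 26)*(-5 + B) = 8 + 45*(-5 + B) = 8 + (-225 + 45*B) = -217 + 45*B)
L(b) = -26 + b (L(b) = b - 26 = -26 + b)
(L(-69) + 620)*(1/(s(-11, 57) + 4063) - 1130) = ((-26 - 69) + 620)*(1/((-217 + 45*57) + 4063) - 1130) = (-95 + 620)*(1/((-217 + 2565) + 4063) - 1130) = 525*(1/(2348 + 4063) - 1130) = 525*(1/6411 - 1130) = 525*(-7244429/6411) = -1267775075/2137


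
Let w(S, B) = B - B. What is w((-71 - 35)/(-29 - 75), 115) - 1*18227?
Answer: -18227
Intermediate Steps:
w(S, B) = 0
w((-71 - 35)/(-29 - 75), 115) - 1*18227 = 0 - 1*18227 = 0 - 18227 = -18227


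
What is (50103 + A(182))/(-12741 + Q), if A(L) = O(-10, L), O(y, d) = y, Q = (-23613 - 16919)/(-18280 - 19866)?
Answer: -955423789/242988827 ≈ -3.9320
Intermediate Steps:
Q = 20266/19073 (Q = -40532/(-38146) = -40532*(-1/38146) = 20266/19073 ≈ 1.0625)
A(L) = -10
(50103 + A(182))/(-12741 + Q) = (50103 - 10)/(-12741 + 20266/19073) = 50093/(-242988827/19073) = 50093*(-19073/242988827) = -955423789/242988827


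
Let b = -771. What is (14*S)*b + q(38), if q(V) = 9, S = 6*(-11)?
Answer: 712413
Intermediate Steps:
S = -66
(14*S)*b + q(38) = (14*(-66))*(-771) + 9 = -924*(-771) + 9 = 712404 + 9 = 712413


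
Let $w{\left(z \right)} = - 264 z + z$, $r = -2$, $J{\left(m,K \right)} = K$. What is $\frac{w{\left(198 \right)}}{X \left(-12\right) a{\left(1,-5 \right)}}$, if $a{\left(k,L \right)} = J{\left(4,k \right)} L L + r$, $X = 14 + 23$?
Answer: $\frac{8679}{1702} \approx 5.0993$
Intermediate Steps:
$X = 37$
$w{\left(z \right)} = - 263 z$
$a{\left(k,L \right)} = -2 + k L^{2}$ ($a{\left(k,L \right)} = k L L - 2 = L k L - 2 = k L^{2} - 2 = -2 + k L^{2}$)
$\frac{w{\left(198 \right)}}{X \left(-12\right) a{\left(1,-5 \right)}} = \frac{\left(-263\right) 198}{37 \left(-12\right) \left(-2 + 1 \left(-5\right)^{2}\right)} = - \frac{52074}{\left(-444\right) \left(-2 + 1 \cdot 25\right)} = - \frac{52074}{\left(-444\right) \left(-2 + 25\right)} = - \frac{52074}{\left(-444\right) 23} = - \frac{52074}{-10212} = \left(-52074\right) \left(- \frac{1}{10212}\right) = \frac{8679}{1702}$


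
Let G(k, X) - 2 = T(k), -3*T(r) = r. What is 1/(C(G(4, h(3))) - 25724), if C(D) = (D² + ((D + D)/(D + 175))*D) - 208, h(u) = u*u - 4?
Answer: -4743/122993344 ≈ -3.8563e-5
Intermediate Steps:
T(r) = -r/3
h(u) = -4 + u² (h(u) = u² - 4 = -4 + u²)
G(k, X) = 2 - k/3
C(D) = -208 + D² + 2*D²/(175 + D) (C(D) = (D² + ((2*D)/(175 + D))*D) - 208 = (D² + (2*D/(175 + D))*D) - 208 = (D² + 2*D²/(175 + D)) - 208 = -208 + D² + 2*D²/(175 + D))
1/(C(G(4, h(3))) - 25724) = 1/((-36400 + (2 - ⅓*4)³ - 208*(2 - ⅓*4) + 177*(2 - ⅓*4)²)/(175 + (2 - ⅓*4)) - 25724) = 1/((-36400 + (2 - 4/3)³ - 208*(2 - 4/3) + 177*(2 - 4/3)²)/(175 + (2 - 4/3)) - 25724) = 1/((-36400 + (⅔)³ - 208*⅔ + 177*(⅔)²)/(175 + ⅔) - 25724) = 1/((-36400 + 8/27 - 416/3 + 177*(4/9))/(527/3) - 25724) = 1/(3*(-36400 + 8/27 - 416/3 + 236/3)/527 - 25724) = 1/((3/527)*(-984412/27) - 25724) = 1/(-984412/4743 - 25724) = 1/(-122993344/4743) = -4743/122993344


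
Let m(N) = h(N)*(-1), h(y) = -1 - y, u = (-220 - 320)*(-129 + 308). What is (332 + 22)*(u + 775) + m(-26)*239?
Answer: -33949265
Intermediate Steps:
u = -96660 (u = -540*179 = -96660)
m(N) = 1 + N (m(N) = (-1 - N)*(-1) = 1 + N)
(332 + 22)*(u + 775) + m(-26)*239 = (332 + 22)*(-96660 + 775) + (1 - 26)*239 = 354*(-95885) - 25*239 = -33943290 - 5975 = -33949265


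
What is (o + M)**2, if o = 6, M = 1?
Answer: 49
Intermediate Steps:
(o + M)**2 = (6 + 1)**2 = 7**2 = 49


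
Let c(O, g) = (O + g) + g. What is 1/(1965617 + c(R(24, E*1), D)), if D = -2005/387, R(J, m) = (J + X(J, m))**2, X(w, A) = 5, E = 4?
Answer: 387/761015236 ≈ 5.0853e-7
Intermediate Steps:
R(J, m) = (5 + J)**2 (R(J, m) = (J + 5)**2 = (5 + J)**2)
D = -2005/387 (D = -2005*1/387 = -2005/387 ≈ -5.1809)
c(O, g) = O + 2*g
1/(1965617 + c(R(24, E*1), D)) = 1/(1965617 + ((5 + 24)**2 + 2*(-2005/387))) = 1/(1965617 + (29**2 - 4010/387)) = 1/(1965617 + (841 - 4010/387)) = 1/(1965617 + 321457/387) = 1/(761015236/387) = 387/761015236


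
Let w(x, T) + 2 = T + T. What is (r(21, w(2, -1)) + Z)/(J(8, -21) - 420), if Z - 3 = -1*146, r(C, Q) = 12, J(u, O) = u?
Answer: 131/412 ≈ 0.31796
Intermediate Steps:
w(x, T) = -2 + 2*T (w(x, T) = -2 + (T + T) = -2 + 2*T)
Z = -143 (Z = 3 - 1*146 = 3 - 146 = -143)
(r(21, w(2, -1)) + Z)/(J(8, -21) - 420) = (12 - 143)/(8 - 420) = -131/(-412) = -131*(-1/412) = 131/412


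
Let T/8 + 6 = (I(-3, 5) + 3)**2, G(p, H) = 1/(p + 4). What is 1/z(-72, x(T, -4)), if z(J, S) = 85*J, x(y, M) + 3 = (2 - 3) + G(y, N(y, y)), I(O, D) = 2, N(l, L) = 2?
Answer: -1/6120 ≈ -0.00016340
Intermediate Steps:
G(p, H) = 1/(4 + p)
T = 152 (T = -48 + 8*(2 + 3)**2 = -48 + 8*5**2 = -48 + 8*25 = -48 + 200 = 152)
x(y, M) = -4 + 1/(4 + y) (x(y, M) = -3 + ((2 - 3) + 1/(4 + y)) = -3 + (-1 + 1/(4 + y)) = -4 + 1/(4 + y))
1/z(-72, x(T, -4)) = 1/(85*(-72)) = 1/(-6120) = -1/6120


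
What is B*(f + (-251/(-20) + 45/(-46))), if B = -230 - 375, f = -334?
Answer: 17946357/92 ≈ 1.9507e+5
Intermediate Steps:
B = -605
B*(f + (-251/(-20) + 45/(-46))) = -605*(-334 + (-251/(-20) + 45/(-46))) = -605*(-334 + (-251*(-1/20) + 45*(-1/46))) = -605*(-334 + (251/20 - 45/46)) = -605*(-334 + 5323/460) = -605*(-148317/460) = 17946357/92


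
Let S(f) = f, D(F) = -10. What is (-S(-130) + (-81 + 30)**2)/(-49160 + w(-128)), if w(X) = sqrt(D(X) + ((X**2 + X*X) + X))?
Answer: -13425596/241667297 - 2731*sqrt(32630)/2416672970 ≈ -0.055758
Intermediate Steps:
w(X) = sqrt(-10 + X + 2*X**2) (w(X) = sqrt(-10 + ((X**2 + X*X) + X)) = sqrt(-10 + ((X**2 + X**2) + X)) = sqrt(-10 + (2*X**2 + X)) = sqrt(-10 + (X + 2*X**2)) = sqrt(-10 + X + 2*X**2))
(-S(-130) + (-81 + 30)**2)/(-49160 + w(-128)) = (-1*(-130) + (-81 + 30)**2)/(-49160 + sqrt(-10 - 128 + 2*(-128)**2)) = (130 + (-51)**2)/(-49160 + sqrt(-10 - 128 + 2*16384)) = (130 + 2601)/(-49160 + sqrt(-10 - 128 + 32768)) = 2731/(-49160 + sqrt(32630))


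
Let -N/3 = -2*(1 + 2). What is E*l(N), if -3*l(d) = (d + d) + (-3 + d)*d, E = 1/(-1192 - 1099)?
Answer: 102/2291 ≈ 0.044522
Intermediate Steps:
E = -1/2291 (E = 1/(-2291) = -1/2291 ≈ -0.00043649)
N = 18 (N = -(-6)*(1 + 2) = -(-6)*3 = -3*(-6) = 18)
l(d) = -2*d/3 - d*(-3 + d)/3 (l(d) = -((d + d) + (-3 + d)*d)/3 = -(2*d + d*(-3 + d))/3 = -2*d/3 - d*(-3 + d)/3)
E*l(N) = -18*(1 - 1*18)/6873 = -18*(1 - 18)/6873 = -18*(-17)/6873 = -1/2291*(-102) = 102/2291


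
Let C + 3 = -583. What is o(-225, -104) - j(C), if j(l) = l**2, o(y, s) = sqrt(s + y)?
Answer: -343396 + I*sqrt(329) ≈ -3.434e+5 + 18.138*I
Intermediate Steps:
C = -586 (C = -3 - 583 = -586)
o(-225, -104) - j(C) = sqrt(-104 - 225) - 1*(-586)**2 = sqrt(-329) - 1*343396 = I*sqrt(329) - 343396 = -343396 + I*sqrt(329)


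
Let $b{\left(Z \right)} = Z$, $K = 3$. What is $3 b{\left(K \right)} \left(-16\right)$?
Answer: $-144$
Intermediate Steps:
$3 b{\left(K \right)} \left(-16\right) = 3 \cdot 3 \left(-16\right) = 9 \left(-16\right) = -144$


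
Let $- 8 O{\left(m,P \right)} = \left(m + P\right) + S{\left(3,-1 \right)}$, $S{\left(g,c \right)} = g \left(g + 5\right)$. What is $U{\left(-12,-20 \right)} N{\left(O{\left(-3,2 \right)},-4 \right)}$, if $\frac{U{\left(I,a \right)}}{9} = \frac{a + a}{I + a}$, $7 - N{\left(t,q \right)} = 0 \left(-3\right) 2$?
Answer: $\frac{315}{4} \approx 78.75$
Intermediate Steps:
$S{\left(g,c \right)} = g \left(5 + g\right)$
$O{\left(m,P \right)} = -3 - \frac{P}{8} - \frac{m}{8}$ ($O{\left(m,P \right)} = - \frac{\left(m + P\right) + 3 \left(5 + 3\right)}{8} = - \frac{\left(P + m\right) + 3 \cdot 8}{8} = - \frac{\left(P + m\right) + 24}{8} = - \frac{24 + P + m}{8} = -3 - \frac{P}{8} - \frac{m}{8}$)
$N{\left(t,q \right)} = 7$ ($N{\left(t,q \right)} = 7 - 0 \left(-3\right) 2 = 7 - 0 \cdot 2 = 7 - 0 = 7 + 0 = 7$)
$U{\left(I,a \right)} = \frac{18 a}{I + a}$ ($U{\left(I,a \right)} = 9 \frac{a + a}{I + a} = 9 \frac{2 a}{I + a} = \frac{18 a}{I + a}$)
$U{\left(-12,-20 \right)} N{\left(O{\left(-3,2 \right)},-4 \right)} = 18 \left(-20\right) \frac{1}{-12 - 20} \cdot 7 = 18 \left(-20\right) \frac{1}{-32} \cdot 7 = 18 \left(-20\right) \left(- \frac{1}{32}\right) 7 = \frac{45}{4} \cdot 7 = \frac{315}{4}$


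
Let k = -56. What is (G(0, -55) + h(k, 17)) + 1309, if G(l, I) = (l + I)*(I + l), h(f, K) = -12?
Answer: 4322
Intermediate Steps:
G(l, I) = (I + l)² (G(l, I) = (I + l)*(I + l) = (I + l)²)
(G(0, -55) + h(k, 17)) + 1309 = ((-55 + 0)² - 12) + 1309 = ((-55)² - 12) + 1309 = (3025 - 12) + 1309 = 3013 + 1309 = 4322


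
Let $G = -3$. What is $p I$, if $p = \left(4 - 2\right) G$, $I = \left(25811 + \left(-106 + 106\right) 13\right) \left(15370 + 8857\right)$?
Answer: $-3751938582$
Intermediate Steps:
$I = 625323097$ ($I = \left(25811 + 0 \cdot 13\right) 24227 = \left(25811 + 0\right) 24227 = 25811 \cdot 24227 = 625323097$)
$p = -6$ ($p = \left(4 - 2\right) \left(-3\right) = 2 \left(-3\right) = -6$)
$p I = \left(-6\right) 625323097 = -3751938582$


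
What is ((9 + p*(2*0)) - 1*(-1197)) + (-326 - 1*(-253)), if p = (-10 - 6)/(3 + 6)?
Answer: 1133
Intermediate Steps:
p = -16/9 ≈ -1.7778
((9 + p*(2*0)) - 1*(-1197)) + (-326 - 1*(-253)) = ((9 - 32*0/9) - 1*(-1197)) + (-326 - 1*(-253)) = ((9 - 16/9*0) + 1197) + (-326 + 253) = ((9 + 0) + 1197) - 73 = (9 + 1197) - 73 = 1206 - 73 = 1133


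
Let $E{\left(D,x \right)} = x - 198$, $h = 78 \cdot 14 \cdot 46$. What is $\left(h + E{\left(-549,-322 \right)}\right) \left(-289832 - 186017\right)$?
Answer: $-23655405488$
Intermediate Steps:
$h = 50232$ ($h = 1092 \cdot 46 = 50232$)
$E{\left(D,x \right)} = -198 + x$
$\left(h + E{\left(-549,-322 \right)}\right) \left(-289832 - 186017\right) = \left(50232 - 520\right) \left(-289832 - 186017\right) = \left(50232 - 520\right) \left(-475849\right) = 49712 \left(-475849\right) = -23655405488$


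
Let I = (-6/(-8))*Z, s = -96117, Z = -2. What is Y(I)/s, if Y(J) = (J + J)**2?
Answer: -3/32039 ≈ -9.3636e-5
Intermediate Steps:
I = -3/2 (I = -6/(-8)*(-2) = -6*(-1/8)*(-2) = (3/4)*(-2) = -3/2 ≈ -1.5000)
Y(J) = 4*J**2 (Y(J) = (2*J)**2 = 4*J**2)
Y(I)/s = (4*(-3/2)**2)/(-96117) = (4*(9/4))*(-1/96117) = 9*(-1/96117) = -3/32039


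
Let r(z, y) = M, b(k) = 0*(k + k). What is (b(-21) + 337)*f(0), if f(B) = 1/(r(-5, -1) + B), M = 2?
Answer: 337/2 ≈ 168.50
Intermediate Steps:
b(k) = 0 (b(k) = 0*(2*k) = 0)
r(z, y) = 2
f(B) = 1/(2 + B)
(b(-21) + 337)*f(0) = (0 + 337)/(2 + 0) = 337/2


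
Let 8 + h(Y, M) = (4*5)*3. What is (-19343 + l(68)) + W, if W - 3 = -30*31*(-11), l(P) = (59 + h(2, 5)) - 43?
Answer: -9042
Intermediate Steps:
h(Y, M) = 52 (h(Y, M) = -8 + (4*5)*3 = -8 + 20*3 = -8 + 60 = 52)
l(P) = 68 (l(P) = (59 + 52) - 43 = 111 - 43 = 68)
W = 10233 (W = 3 - 30*31*(-11) = 3 - 930*(-11) = 3 + 10230 = 10233)
(-19343 + l(68)) + W = (-19343 + 68) + 10233 = -19275 + 10233 = -9042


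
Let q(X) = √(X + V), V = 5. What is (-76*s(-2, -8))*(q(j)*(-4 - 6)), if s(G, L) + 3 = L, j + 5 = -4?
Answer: -16720*I ≈ -16720.0*I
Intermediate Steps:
j = -9 (j = -5 - 4 = -9)
s(G, L) = -3 + L
q(X) = √(5 + X) (q(X) = √(X + 5) = √(5 + X))
(-76*s(-2, -8))*(q(j)*(-4 - 6)) = (-76*(-3 - 8))*(√(5 - 9)*(-4 - 6)) = (-76*(-11))*(√(-4)*(-10)) = 836*((2*I)*(-10)) = 836*(-20*I) = -16720*I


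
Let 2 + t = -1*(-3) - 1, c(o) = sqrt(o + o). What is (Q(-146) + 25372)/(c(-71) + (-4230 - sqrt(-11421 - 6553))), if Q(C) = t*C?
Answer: -25372/(4230 + I*sqrt(17974) - I*sqrt(142)) ≈ -5.9931 + 0.17306*I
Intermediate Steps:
c(o) = sqrt(2)*sqrt(o) (c(o) = sqrt(2*o) = sqrt(2)*sqrt(o))
t = 0 (t = -2 + (-1*(-3) - 1) = -2 + (3 - 1) = -2 + 2 = 0)
Q(C) = 0 (Q(C) = 0*C = 0)
(Q(-146) + 25372)/(c(-71) + (-4230 - sqrt(-11421 - 6553))) = (0 + 25372)/(sqrt(2)*sqrt(-71) + (-4230 - sqrt(-11421 - 6553))) = 25372/(sqrt(2)*(I*sqrt(71)) + (-4230 - sqrt(-17974))) = 25372/(I*sqrt(142) + (-4230 - I*sqrt(17974))) = 25372/(-4230 + I*sqrt(142) - I*sqrt(17974))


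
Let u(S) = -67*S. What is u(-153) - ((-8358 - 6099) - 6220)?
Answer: 30928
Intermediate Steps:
u(-153) - ((-8358 - 6099) - 6220) = -67*(-153) - ((-8358 - 6099) - 6220) = 10251 - (-14457 - 6220) = 10251 - 1*(-20677) = 10251 + 20677 = 30928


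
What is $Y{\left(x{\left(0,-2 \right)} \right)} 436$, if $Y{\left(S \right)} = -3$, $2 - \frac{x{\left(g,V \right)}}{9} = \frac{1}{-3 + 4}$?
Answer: $-1308$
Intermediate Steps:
$x{\left(g,V \right)} = 9$ ($x{\left(g,V \right)} = 18 - \frac{9}{-3 + 4} = 18 - \frac{9}{1} = 18 - 9 = 9$)
$Y{\left(x{\left(0,-2 \right)} \right)} 436 = \left(-3\right) 436 = -1308$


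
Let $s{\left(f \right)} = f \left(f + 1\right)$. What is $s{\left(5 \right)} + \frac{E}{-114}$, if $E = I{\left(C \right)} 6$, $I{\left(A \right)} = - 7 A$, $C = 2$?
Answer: $\frac{584}{19} \approx 30.737$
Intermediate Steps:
$s{\left(f \right)} = f \left(1 + f\right)$
$E = -84$ ($E = \left(-7\right) 2 \cdot 6 = \left(-14\right) 6 = -84$)
$s{\left(5 \right)} + \frac{E}{-114} = 5 \left(1 + 5\right) - \frac{84}{-114} = 5 \cdot 6 - - \frac{14}{19} = 30 + \frac{14}{19} = \frac{584}{19}$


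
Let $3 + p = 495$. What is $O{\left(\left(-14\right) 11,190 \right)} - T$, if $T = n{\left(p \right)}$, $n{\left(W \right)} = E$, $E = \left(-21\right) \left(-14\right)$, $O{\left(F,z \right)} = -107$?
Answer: $-401$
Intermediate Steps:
$p = 492$ ($p = -3 + 495 = 492$)
$E = 294$
$n{\left(W \right)} = 294$
$T = 294$
$O{\left(\left(-14\right) 11,190 \right)} - T = -107 - 294 = -401$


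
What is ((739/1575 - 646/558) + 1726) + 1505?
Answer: 157719959/48825 ≈ 3230.3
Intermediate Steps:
((739/1575 - 646/558) + 1726) + 1505 = ((739*(1/1575) - 646*1/558) + 1726) + 1505 = ((739/1575 - 323/279) + 1726) + 1505 = (-33616/48825 + 1726) + 1505 = 84238334/48825 + 1505 = 157719959/48825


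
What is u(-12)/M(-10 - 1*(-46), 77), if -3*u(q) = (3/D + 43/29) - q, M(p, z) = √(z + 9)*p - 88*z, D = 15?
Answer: 420112/622630725 + 744*√86/207543575 ≈ 0.00070798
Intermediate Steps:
M(p, z) = -88*z + p*√(9 + z) (M(p, z) = √(9 + z)*p - 88*z = p*√(9 + z) - 88*z = -88*z + p*√(9 + z))
u(q) = -244/435 + q/3 (u(q) = -((3/15 + 43/29) - q)/3 = -((3*(1/15) + 43*(1/29)) - q)/3 = -((⅕ + 43/29) - q)/3 = -(244/145 - q)/3 = -244/435 + q/3)
u(-12)/M(-10 - 1*(-46), 77) = (-244/435 + (⅓)*(-12))/(-88*77 + (-10 - 1*(-46))*√(9 + 77)) = (-244/435 - 4)/(-6776 + (-10 + 46)*√86) = -1984/(435*(-6776 + 36*√86))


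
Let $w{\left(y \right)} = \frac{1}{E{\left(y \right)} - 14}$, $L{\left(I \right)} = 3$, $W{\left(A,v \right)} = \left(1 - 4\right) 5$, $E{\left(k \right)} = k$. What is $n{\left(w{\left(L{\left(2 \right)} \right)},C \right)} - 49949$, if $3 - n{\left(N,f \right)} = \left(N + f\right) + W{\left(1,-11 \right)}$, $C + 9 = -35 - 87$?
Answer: $- \frac{547799}{11} \approx -49800.0$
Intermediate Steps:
$W{\left(A,v \right)} = -15$ ($W{\left(A,v \right)} = \left(-3\right) 5 = -15$)
$w{\left(y \right)} = \frac{1}{-14 + y}$ ($w{\left(y \right)} = \frac{1}{y - 14} = \frac{1}{-14 + y}$)
$C = -131$ ($C = -9 - 122 = -131$)
$n{\left(N,f \right)} = 18 - N - f$ ($n{\left(N,f \right)} = 3 - \left(\left(N + f\right) - 15\right) = 3 - \left(-15 + N + f\right) = 18 - N - f$)
$n{\left(w{\left(L{\left(2 \right)} \right)},C \right)} - 49949 = \left(18 - \frac{1}{-14 + 3} - -131\right) - 49949 = \left(18 - \frac{1}{-11} + 131\right) - 49949 = \left(18 - - \frac{1}{11} + 131\right) - 49949 = \left(18 + \frac{1}{11} + 131\right) - 49949 = \frac{1640}{11} - 49949 = - \frac{547799}{11}$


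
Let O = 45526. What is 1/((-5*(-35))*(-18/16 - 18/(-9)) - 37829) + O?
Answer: 13721855074/301407 ≈ 45526.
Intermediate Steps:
1/((-5*(-35))*(-18/16 - 18/(-9)) - 37829) + O = 1/((-5*(-35))*(-18/16 - 18/(-9)) - 37829) + 45526 = 1/(175*(-18*1/16 - 18*(-1/9)) - 37829) + 45526 = 1/(175*(-9/8 + 2) - 37829) + 45526 = 1/(175*(7/8) - 37829) + 45526 = 1/(1225/8 - 37829) + 45526 = 1/(-301407/8) + 45526 = -8/301407 + 45526 = 13721855074/301407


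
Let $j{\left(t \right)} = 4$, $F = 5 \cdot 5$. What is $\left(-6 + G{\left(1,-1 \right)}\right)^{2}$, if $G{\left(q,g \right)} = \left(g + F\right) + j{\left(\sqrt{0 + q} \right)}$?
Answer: $484$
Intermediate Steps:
$F = 25$
$G{\left(q,g \right)} = 29 + g$ ($G{\left(q,g \right)} = \left(g + 25\right) + 4 = \left(25 + g\right) + 4 = 29 + g$)
$\left(-6 + G{\left(1,-1 \right)}\right)^{2} = \left(-6 + \left(29 - 1\right)\right)^{2} = \left(-6 + 28\right)^{2} = 22^{2} = 484$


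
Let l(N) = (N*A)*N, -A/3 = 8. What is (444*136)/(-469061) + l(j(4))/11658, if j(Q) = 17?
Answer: -659560628/911385523 ≈ -0.72369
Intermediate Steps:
A = -24 (A = -3*8 = -24)
l(N) = -24*N² (l(N) = (N*(-24))*N = (-24*N)*N = -24*N²)
(444*136)/(-469061) + l(j(4))/11658 = (444*136)/(-469061) - 24*17²/11658 = 60384*(-1/469061) - 24*289*(1/11658) = -60384/469061 - 6936*1/11658 = -60384/469061 - 1156/1943 = -659560628/911385523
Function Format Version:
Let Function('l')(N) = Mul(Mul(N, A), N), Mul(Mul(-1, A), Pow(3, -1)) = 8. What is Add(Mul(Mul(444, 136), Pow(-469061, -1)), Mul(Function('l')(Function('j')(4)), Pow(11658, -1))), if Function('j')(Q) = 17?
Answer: Rational(-659560628, 911385523) ≈ -0.72369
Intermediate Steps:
A = -24 (A = Mul(-3, 8) = -24)
Function('l')(N) = Mul(-24, Pow(N, 2)) (Function('l')(N) = Mul(Mul(N, -24), N) = Mul(Mul(-24, N), N) = Mul(-24, Pow(N, 2)))
Add(Mul(Mul(444, 136), Pow(-469061, -1)), Mul(Function('l')(Function('j')(4)), Pow(11658, -1))) = Add(Mul(Mul(444, 136), Pow(-469061, -1)), Mul(Mul(-24, Pow(17, 2)), Pow(11658, -1))) = Add(Mul(60384, Rational(-1, 469061)), Mul(Mul(-24, 289), Rational(1, 11658))) = Add(Rational(-60384, 469061), Mul(-6936, Rational(1, 11658))) = Add(Rational(-60384, 469061), Rational(-1156, 1943)) = Rational(-659560628, 911385523)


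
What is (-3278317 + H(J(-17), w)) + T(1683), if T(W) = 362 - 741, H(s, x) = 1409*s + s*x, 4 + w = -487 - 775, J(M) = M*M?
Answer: -3237369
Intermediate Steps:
J(M) = M²
w = -1266 (w = -4 + (-487 - 775) = -4 - 1262 = -1266)
T(W) = -379
(-3278317 + H(J(-17), w)) + T(1683) = (-3278317 + (-17)²*(1409 - 1266)) - 379 = (-3278317 + 289*143) - 379 = (-3278317 + 41327) - 379 = -3236990 - 379 = -3237369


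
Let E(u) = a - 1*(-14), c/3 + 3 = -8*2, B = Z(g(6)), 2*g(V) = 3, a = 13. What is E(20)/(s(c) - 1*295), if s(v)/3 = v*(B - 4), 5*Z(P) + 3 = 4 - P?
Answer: 270/4061 ≈ 0.066486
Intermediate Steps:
g(V) = 3/2 (g(V) = (½)*3 = 3/2)
Z(P) = ⅕ - P/5 (Z(P) = -⅗ + (4 - P)/5 = -⅗ + (⅘ - P/5) = ⅕ - P/5)
B = -⅒ (B = ⅕ - ⅕*3/2 = ⅕ - 3/10 = -⅒ ≈ -0.10000)
c = -57 (c = -9 + 3*(-8*2) = -9 + 3*(-16) = -9 - 48 = -57)
s(v) = -123*v/10 (s(v) = 3*(v*(-⅒ - 4)) = 3*(v*(-41/10)) = 3*(-41*v/10) = -123*v/10)
E(u) = 27 (E(u) = 13 - 1*(-14) = 13 + 14 = 27)
E(20)/(s(c) - 1*295) = 27/(-123/10*(-57) - 1*295) = 27/(7011/10 - 295) = 27/(4061/10) = 27*(10/4061) = 270/4061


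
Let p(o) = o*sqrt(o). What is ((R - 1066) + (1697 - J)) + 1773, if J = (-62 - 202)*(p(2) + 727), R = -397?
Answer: 193935 + 528*sqrt(2) ≈ 1.9468e+5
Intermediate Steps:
p(o) = o**(3/2)
J = -191928 - 528*sqrt(2) (J = (-62 - 202)*(2**(3/2) + 727) = -264*(2*sqrt(2) + 727) = -264*(727 + 2*sqrt(2)) = -191928 - 528*sqrt(2) ≈ -1.9267e+5)
((R - 1066) + (1697 - J)) + 1773 = ((-397 - 1066) + (1697 - (-191928 - 528*sqrt(2)))) + 1773 = (-1463 + (1697 + (191928 + 528*sqrt(2)))) + 1773 = (-1463 + (193625 + 528*sqrt(2))) + 1773 = (192162 + 528*sqrt(2)) + 1773 = 193935 + 528*sqrt(2)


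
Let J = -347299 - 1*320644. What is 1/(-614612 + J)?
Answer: -1/1282555 ≈ -7.7969e-7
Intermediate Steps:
J = -667943 (J = -347299 - 320644 = -667943)
1/(-614612 + J) = 1/(-614612 - 667943) = 1/(-1282555) = -1/1282555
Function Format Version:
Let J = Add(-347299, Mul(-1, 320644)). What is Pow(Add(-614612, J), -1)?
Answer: Rational(-1, 1282555) ≈ -7.7969e-7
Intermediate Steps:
J = -667943 (J = Add(-347299, -320644) = -667943)
Pow(Add(-614612, J), -1) = Pow(Add(-614612, -667943), -1) = Pow(-1282555, -1) = Rational(-1, 1282555)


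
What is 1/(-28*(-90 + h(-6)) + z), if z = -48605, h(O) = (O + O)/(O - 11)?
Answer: -17/783781 ≈ -2.1690e-5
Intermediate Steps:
h(O) = 2*O/(-11 + O) (h(O) = (2*O)/(-11 + O) = 2*O/(-11 + O))
1/(-28*(-90 + h(-6)) + z) = 1/(-28*(-90 + 2*(-6)/(-11 - 6)) - 48605) = 1/(-28*(-90 + 2*(-6)/(-17)) - 48605) = 1/(-28*(-90 + 2*(-6)*(-1/17)) - 48605) = 1/(-28*(-90 + 12/17) - 48605) = 1/(-28*(-1518/17) - 48605) = 1/(42504/17 - 48605) = 1/(-783781/17) = -17/783781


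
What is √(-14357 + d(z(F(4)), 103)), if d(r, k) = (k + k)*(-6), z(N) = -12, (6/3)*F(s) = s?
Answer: I*√15593 ≈ 124.87*I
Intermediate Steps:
F(s) = s/2
d(r, k) = -12*k (d(r, k) = (2*k)*(-6) = -12*k)
√(-14357 + d(z(F(4)), 103)) = √(-14357 - 12*103) = √(-14357 - 1236) = √(-15593) = I*√15593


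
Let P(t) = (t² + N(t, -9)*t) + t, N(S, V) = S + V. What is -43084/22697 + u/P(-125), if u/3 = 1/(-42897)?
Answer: -19867874263697/10466556996750 ≈ -1.8982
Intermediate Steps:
P(t) = t + t² + t*(-9 + t) (P(t) = (t² + (t - 9)*t) + t = (t² + (-9 + t)*t) + t = (t² + t*(-9 + t)) + t = t + t² + t*(-9 + t))
u = -1/14299 (u = 3/(-42897) = 3*(-1/42897) = -1/14299 ≈ -6.9935e-5)
-43084/22697 + u/P(-125) = -43084/22697 - (-1/(250*(-4 - 125)))/14299 = -43084*1/22697 - 1/(14299*(2*(-125)*(-129))) = -43084/22697 - 1/14299/32250 = -43084/22697 - 1/14299*1/32250 = -43084/22697 - 1/461142750 = -19867874263697/10466556996750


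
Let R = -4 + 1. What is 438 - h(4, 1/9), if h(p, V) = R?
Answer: 441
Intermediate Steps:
R = -3
h(p, V) = -3
438 - h(4, 1/9) = 438 - 1*(-3) = 438 + 3 = 441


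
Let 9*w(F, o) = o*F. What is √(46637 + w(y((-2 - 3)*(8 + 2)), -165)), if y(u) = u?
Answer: √427983/3 ≈ 218.07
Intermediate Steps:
w(F, o) = F*o/9 (w(F, o) = (o*F)/9 = (F*o)/9 = F*o/9)
√(46637 + w(y((-2 - 3)*(8 + 2)), -165)) = √(46637 + (⅑)*((-2 - 3)*(8 + 2))*(-165)) = √(46637 + (⅑)*(-5*10)*(-165)) = √(46637 + (⅑)*(-50)*(-165)) = √(46637 + 2750/3) = √(142661/3) = √427983/3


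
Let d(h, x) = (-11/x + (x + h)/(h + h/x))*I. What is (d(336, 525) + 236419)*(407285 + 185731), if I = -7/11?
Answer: 40559655299684459/289300 ≈ 1.4020e+11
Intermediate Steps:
I = -7/11 (I = -7*1/11 = -7/11 ≈ -0.63636)
d(h, x) = 7/x - 7*(h + x)/(11*(h + h/x)) (d(h, x) = (-11/x + (x + h)/(h + h/x))*(-7/11) = (-11/x + (h + x)/(h + h/x))*(-7/11) = 7/x - 7*(h + x)/(11*(h + h/x)))
(d(336, 525) + 236419)*(407285 + 185731) = ((7/11)*(-1*525³ + 11*336 - 1*336*525² + 11*336*525)/(336*525*(1 + 525)) + 236419)*(407285 + 185731) = ((7/11)*(1/336)*(1/525)*(-1*144703125 + 3696 - 1*336*275625 + 1940400)/526 + 236419)*593016 = ((7/11)*(1/336)*(1/525)*(1/526)*(-144703125 + 3696 - 92610000 + 1940400) + 236419)*593016 = ((7/11)*(1/336)*(1/525)*(1/526)*(-235369029) + 236419)*593016 = (-11208049/6943200 + 236419)*593016 = (1641493192751/6943200)*593016 = 40559655299684459/289300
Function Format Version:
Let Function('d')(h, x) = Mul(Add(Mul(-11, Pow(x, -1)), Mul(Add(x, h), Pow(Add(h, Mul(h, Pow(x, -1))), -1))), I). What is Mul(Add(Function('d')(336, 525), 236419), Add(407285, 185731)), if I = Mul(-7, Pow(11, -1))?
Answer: Rational(40559655299684459, 289300) ≈ 1.4020e+11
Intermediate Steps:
I = Rational(-7, 11) (I = Mul(-7, Rational(1, 11)) = Rational(-7, 11) ≈ -0.63636)
Function('d')(h, x) = Add(Mul(7, Pow(x, -1)), Mul(Rational(-7, 11), Pow(Add(h, Mul(h, Pow(x, -1))), -1), Add(h, x))) (Function('d')(h, x) = Mul(Add(Mul(-11, Pow(x, -1)), Mul(Add(x, h), Pow(Add(h, Mul(h, Pow(x, -1))), -1))), Rational(-7, 11)) = Mul(Add(Mul(-11, Pow(x, -1)), Mul(Add(h, x), Pow(Add(h, Mul(h, Pow(x, -1))), -1))), Rational(-7, 11)) = Mul(Add(Mul(-11, Pow(x, -1)), Mul(Pow(Add(h, Mul(h, Pow(x, -1))), -1), Add(h, x))), Rational(-7, 11)) = Add(Mul(7, Pow(x, -1)), Mul(Rational(-7, 11), Pow(Add(h, Mul(h, Pow(x, -1))), -1), Add(h, x))))
Mul(Add(Function('d')(336, 525), 236419), Add(407285, 185731)) = Mul(Add(Mul(Rational(7, 11), Pow(336, -1), Pow(525, -1), Pow(Add(1, 525), -1), Add(Mul(-1, Pow(525, 3)), Mul(11, 336), Mul(-1, 336, Pow(525, 2)), Mul(11, 336, 525))), 236419), Add(407285, 185731)) = Mul(Add(Mul(Rational(7, 11), Rational(1, 336), Rational(1, 525), Pow(526, -1), Add(Mul(-1, 144703125), 3696, Mul(-1, 336, 275625), 1940400)), 236419), 593016) = Mul(Add(Mul(Rational(7, 11), Rational(1, 336), Rational(1, 525), Rational(1, 526), Add(-144703125, 3696, -92610000, 1940400)), 236419), 593016) = Mul(Add(Mul(Rational(7, 11), Rational(1, 336), Rational(1, 525), Rational(1, 526), -235369029), 236419), 593016) = Mul(Add(Rational(-11208049, 6943200), 236419), 593016) = Mul(Rational(1641493192751, 6943200), 593016) = Rational(40559655299684459, 289300)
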